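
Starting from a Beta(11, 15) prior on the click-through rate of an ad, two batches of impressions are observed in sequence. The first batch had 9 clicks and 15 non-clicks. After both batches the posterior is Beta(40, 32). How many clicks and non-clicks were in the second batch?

20 clicks and 2 non-clicks

Because Beta–binomial updating is additive in the counts, the combined data contributed (α_post−α_prior, β_post−β_prior) successes and failures.
Total across both batches: 40−11=29 clicks, 32−15=17 non-clicks.
Subtract the first batch: 29−9=20 clicks and 17−15=2 non-clicks.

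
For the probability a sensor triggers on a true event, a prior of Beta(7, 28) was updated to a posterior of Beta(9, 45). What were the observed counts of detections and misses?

2 detections and 17 misses

Beta is conjugate to the binomial likelihood: posterior = Beta(α+s, β+f).
Match parameters: s=9−7=2, f=45−28=17.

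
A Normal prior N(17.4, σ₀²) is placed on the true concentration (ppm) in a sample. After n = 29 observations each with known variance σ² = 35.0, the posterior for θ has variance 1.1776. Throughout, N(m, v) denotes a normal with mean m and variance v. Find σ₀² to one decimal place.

σ₀² = 48.5

For the Normal–Normal model with known σ², precisions add: τ_n = τ₀ + n/σ².
So 1/σ₀² = 1/1.1776 − 29/35.0 = 0.849185 − 0.828571 = 0.020614.
Hence σ₀² = 1/0.020614 ≈ 48.5.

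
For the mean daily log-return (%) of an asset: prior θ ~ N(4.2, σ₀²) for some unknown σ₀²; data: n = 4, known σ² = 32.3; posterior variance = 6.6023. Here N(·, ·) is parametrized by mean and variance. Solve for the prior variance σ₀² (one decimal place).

σ₀² = 36.2

For the Normal–Normal model with known σ², precisions add: τ_n = τ₀ + n/σ².
So 1/σ₀² = 1/6.6023 − 4/32.3 = 0.151462 − 0.123839 = 0.027623.
Hence σ₀² = 1/0.027623 ≈ 36.2.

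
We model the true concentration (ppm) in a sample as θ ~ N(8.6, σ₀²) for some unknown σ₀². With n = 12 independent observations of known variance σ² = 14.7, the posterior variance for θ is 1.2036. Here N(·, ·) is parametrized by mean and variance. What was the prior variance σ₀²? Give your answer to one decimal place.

σ₀² = 68.9

For the Normal–Normal model with known σ², precisions add: τ_n = τ₀ + n/σ².
So 1/σ₀² = 1/1.2036 − 12/14.7 = 0.830841 − 0.816327 = 0.014514.
Hence σ₀² = 1/0.014514 ≈ 68.9.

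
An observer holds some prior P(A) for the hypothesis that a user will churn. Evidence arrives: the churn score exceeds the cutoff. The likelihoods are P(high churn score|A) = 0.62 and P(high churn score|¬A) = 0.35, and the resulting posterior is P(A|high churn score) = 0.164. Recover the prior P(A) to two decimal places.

In odds form, posterior odds = prior odds × likelihood ratio, so prior odds = posterior odds ÷ LR.
Posterior odds = 0.164/(1−0.164) = 0.1962. LR = 0.62/0.35 = 1.7714.
Prior odds = 0.1962/1.7714 = 0.1108, so P(A) = 0.1108/(1+0.1108) ≈ 0.10.

P(A) = 0.10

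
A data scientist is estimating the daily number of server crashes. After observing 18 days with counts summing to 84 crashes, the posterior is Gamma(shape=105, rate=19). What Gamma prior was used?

A Gamma(α, β) prior (rate parametrization) on a Poisson rate with n observations summing to S gives posterior Gamma(α+S, β+n).
So α = 105 − 84 = 21 and β = 19 − 18 = 1.

Gamma(shape=21, rate=1)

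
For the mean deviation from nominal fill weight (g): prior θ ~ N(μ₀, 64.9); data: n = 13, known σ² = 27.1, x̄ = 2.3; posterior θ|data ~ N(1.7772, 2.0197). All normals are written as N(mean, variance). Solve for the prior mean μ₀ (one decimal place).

μ₀ = -14.5

The posterior mean is a precision-weighted average: μ_n = (τ₀μ₀ + τ_data·x̄)/(τ₀+τ_data), with τ₀=1/σ₀² and τ_data=n/σ².
Here τ₀ = 1/64.9 = 0.015408 and τ_data = 13/27.1 = 0.479705, so τ_n = 0.495113.
Rearranging for μ₀: μ₀ = (μ_n·τ_n − τ_data·x̄)/τ₀ = (1.7772·0.495113 − 0.479705·2.3) / 0.015408 = -0.223407/0.015408 ≈ -14.5.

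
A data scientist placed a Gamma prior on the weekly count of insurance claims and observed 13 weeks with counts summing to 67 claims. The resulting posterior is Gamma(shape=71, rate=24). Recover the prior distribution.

Gamma–Poisson conjugacy: posterior shape = α + Σxᵢ, posterior rate = β + n.
So α = 71 − 67 = 4 and β = 24 − 13 = 11.

Gamma(shape=4, rate=11)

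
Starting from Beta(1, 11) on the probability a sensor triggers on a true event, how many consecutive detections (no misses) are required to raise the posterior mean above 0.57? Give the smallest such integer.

After k detections and 0 misses the posterior is Beta(1+k, 11), with mean (1+k)/(1+11+k).
Set (1+k)/(12+k) > 0.57 and solve: k > (0.57·12 − 1)/(1 − 0.57) = 13.581.
The smallest integer exceeding 13.581 is 14, and checking k=14: (15)/(26) = 0.5769 > 0.57.

k = 14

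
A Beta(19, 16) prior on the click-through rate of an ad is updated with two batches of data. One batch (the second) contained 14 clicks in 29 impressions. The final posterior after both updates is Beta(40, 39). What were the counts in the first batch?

7 clicks and 8 non-clicks

Sequential conjugate updates are equivalent to a single update on the pooled data, so total successes = posterior α − prior α and total failures = posterior β − prior β.
Total across both batches: 40−19=21 clicks, 39−16=23 non-clicks.
Subtract the second batch: 21−14=7 clicks and 23−15=8 non-clicks.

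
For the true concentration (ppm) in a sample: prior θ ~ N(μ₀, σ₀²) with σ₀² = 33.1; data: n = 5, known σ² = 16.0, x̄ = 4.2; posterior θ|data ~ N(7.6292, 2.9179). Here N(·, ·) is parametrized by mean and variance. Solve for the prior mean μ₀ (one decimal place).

With known observation variance, the Normal–Normal posterior has precision τ_n = τ₀ + n/σ² and mean μ_n = (τ₀μ₀ + (n/σ²)x̄)/τ_n.
Here τ₀ = 1/33.1 = 0.030211 and τ_data = 5/16.0 = 0.312500, so τ_n = 0.342711.
Rearranging for μ₀: μ₀ = (μ_n·τ_n − τ_data·x̄)/τ₀ = (7.6292·0.342711 − 0.312500·4.2) / 0.030211 = 1.302111/0.030211 ≈ 43.1.

μ₀ = 43.1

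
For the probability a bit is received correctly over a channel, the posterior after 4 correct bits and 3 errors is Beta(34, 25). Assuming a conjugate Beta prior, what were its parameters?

Under Beta–binomial conjugacy the posterior parameters are (α+s, β+f).
So α = 34 − 4 = 30 and β = 25 − 3 = 22.

Beta(30, 22)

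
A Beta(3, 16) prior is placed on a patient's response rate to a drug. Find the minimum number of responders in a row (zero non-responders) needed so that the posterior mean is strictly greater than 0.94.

k = 248

After k responders and 0 non-responders the posterior is Beta(3+k, 16), with mean (3+k)/(3+16+k).
Set (3+k)/(19+k) > 0.94 and solve: k > (0.94·19 − 3)/(1 − 0.94) = 247.667.
The smallest integer exceeding 247.667 is 248.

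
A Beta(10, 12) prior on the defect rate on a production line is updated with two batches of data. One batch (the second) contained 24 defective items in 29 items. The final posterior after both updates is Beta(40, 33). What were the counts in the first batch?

6 defective items and 16 good items

Sequential conjugate updates are equivalent to a single update on the pooled data, so total successes = posterior α − prior α and total failures = posterior β − prior β.
Total across both batches: 40−10=30 defective items, 33−12=21 good items.
Subtract the second batch: 30−24=6 defective items and 21−5=16 good items.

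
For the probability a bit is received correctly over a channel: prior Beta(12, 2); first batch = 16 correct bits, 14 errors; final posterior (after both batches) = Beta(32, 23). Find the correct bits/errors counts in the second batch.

Because Beta–binomial updating is additive in the counts, the combined data contributed (α_post−α_prior, β_post−β_prior) successes and failures.
Total across both batches: 32−12=20 correct bits, 23−2=21 errors.
Subtract the first batch: 20−16=4 correct bits and 21−14=7 errors.

4 correct bits and 7 errors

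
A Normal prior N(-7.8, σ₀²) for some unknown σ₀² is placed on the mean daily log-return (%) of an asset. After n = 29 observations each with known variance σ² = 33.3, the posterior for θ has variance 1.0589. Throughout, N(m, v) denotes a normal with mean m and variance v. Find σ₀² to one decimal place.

σ₀² = 13.6

For the Normal–Normal model with known σ², precisions add: τ_n = τ₀ + n/σ².
So 1/σ₀² = 1/1.0589 − 29/33.3 = 0.944376 − 0.870871 = 0.073505.
Hence σ₀² = 1/0.073505 ≈ 13.6.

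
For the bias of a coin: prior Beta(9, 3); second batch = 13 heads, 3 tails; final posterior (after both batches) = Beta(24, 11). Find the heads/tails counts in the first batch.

2 heads and 5 tails

Sequential conjugate updates are equivalent to a single update on the pooled data, so total successes = posterior α − prior α and total failures = posterior β − prior β.
Total across both batches: 24−9=15 heads, 11−3=8 tails.
Subtract the second batch: 15−13=2 heads and 8−3=5 tails.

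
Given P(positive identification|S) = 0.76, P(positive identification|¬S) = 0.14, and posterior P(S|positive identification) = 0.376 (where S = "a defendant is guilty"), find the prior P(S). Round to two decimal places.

Bayes' rule in odds form gives O(S|E) = O(S)·[P(E|S)/P(E|¬S)], hence O(S) = O(S|E)/LR.
Posterior odds = 0.376/(1−0.376) = 0.6026. LR = 0.76/0.14 = 5.4286.
Prior odds = 0.6026/5.4286 = 0.1110, so P(S) = 0.1110/(1+0.1110) ≈ 0.10.

P(S) = 0.10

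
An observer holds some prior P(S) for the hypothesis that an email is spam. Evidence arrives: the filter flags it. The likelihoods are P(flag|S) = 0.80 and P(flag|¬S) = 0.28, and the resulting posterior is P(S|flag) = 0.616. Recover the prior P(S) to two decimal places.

P(S) = 0.36

In odds form, posterior odds = prior odds × likelihood ratio, so prior odds = posterior odds ÷ LR.
Posterior odds = 0.616/(1−0.616) = 1.6042. LR = 0.80/0.28 = 2.8571.
Prior odds = 1.6042/2.8571 = 0.5615, so P(S) = 0.5615/(1+0.5615) ≈ 0.36.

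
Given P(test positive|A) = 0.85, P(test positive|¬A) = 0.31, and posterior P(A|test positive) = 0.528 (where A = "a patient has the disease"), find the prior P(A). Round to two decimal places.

In odds form, posterior odds = prior odds × likelihood ratio, so prior odds = posterior odds ÷ LR.
Posterior odds = 0.528/(1−0.528) = 1.1186. LR = 0.85/0.31 = 2.7419.
Prior odds = 1.1186/2.7419 = 0.4080, so P(A) = 0.4080/(1+0.4080) ≈ 0.29.

P(A) = 0.29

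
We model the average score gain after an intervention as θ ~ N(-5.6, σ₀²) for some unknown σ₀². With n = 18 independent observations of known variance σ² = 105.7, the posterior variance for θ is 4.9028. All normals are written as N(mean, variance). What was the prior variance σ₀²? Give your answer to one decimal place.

σ₀² = 29.7

Posterior precision equals prior precision plus data precision: 1/σ_n² = 1/σ₀² + n/σ².
So 1/σ₀² = 1/4.9028 − 18/105.7 = 0.203965 − 0.170293 = 0.033672.
Hence σ₀² = 1/0.033672 ≈ 29.7.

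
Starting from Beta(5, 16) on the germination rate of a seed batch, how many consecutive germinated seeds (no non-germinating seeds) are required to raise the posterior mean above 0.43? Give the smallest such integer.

After k germinated seeds and 0 non-germinating seeds the posterior is Beta(5+k, 16), with mean (5+k)/(5+16+k).
Set (5+k)/(21+k) > 0.43 and solve: k > (0.43·21 − 5)/(1 − 0.43) = 7.070.
The smallest integer exceeding 7.070 is 8, and checking k=8: (13)/(29) = 0.4483 > 0.43.

k = 8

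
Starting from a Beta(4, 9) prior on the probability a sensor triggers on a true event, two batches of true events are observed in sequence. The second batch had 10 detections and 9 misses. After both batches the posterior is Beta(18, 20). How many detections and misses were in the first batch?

4 detections and 2 misses

Because Beta–binomial updating is additive in the counts, the combined data contributed (α_post−α_prior, β_post−β_prior) successes and failures.
Total across both batches: 18−4=14 detections, 20−9=11 misses.
Subtract the second batch: 14−10=4 detections and 11−9=2 misses.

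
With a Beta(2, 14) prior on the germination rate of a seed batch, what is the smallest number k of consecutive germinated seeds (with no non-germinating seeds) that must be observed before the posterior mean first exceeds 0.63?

After k germinated seeds and 0 non-germinating seeds the posterior is Beta(2+k, 14), with mean (2+k)/(2+14+k).
Set (2+k)/(16+k) > 0.63 and solve: k > (0.63·16 − 2)/(1 − 0.63) = 21.838.
The smallest integer exceeding 21.838 is 22.

k = 22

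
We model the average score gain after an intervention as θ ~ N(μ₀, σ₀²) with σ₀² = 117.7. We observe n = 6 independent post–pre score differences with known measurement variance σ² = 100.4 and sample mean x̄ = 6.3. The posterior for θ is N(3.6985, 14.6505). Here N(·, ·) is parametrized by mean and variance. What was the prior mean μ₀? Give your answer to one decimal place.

μ₀ = -14.6

With known observation variance, the Normal–Normal posterior has precision τ_n = τ₀ + n/σ² and mean μ_n = (τ₀μ₀ + (n/σ²)x̄)/τ_n.
Here τ₀ = 1/117.7 = 0.008496 and τ_data = 6/100.4 = 0.059761, so τ_n = 0.068257.
Rearranging for μ₀: μ₀ = (μ_n·τ_n − τ_data·x̄)/τ₀ = (3.6985·0.068257 − 0.059761·6.3) / 0.008496 = -0.124046/0.008496 ≈ -14.6.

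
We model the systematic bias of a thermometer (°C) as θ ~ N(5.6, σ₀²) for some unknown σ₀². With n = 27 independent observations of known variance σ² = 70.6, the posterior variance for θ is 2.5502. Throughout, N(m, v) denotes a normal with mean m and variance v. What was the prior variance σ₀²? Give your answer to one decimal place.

Posterior precision equals prior precision plus data precision: 1/σ_n² = 1/σ₀² + n/σ².
So 1/σ₀² = 1/2.5502 − 27/70.6 = 0.392126 − 0.382436 = 0.009690.
Hence σ₀² = 1/0.009690 ≈ 103.2.

σ₀² = 103.2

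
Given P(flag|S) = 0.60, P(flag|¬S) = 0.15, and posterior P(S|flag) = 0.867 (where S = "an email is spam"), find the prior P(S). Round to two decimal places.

In odds form, posterior odds = prior odds × likelihood ratio, so prior odds = posterior odds ÷ LR.
Posterior odds = 0.867/(1−0.867) = 6.5188. LR = 0.60/0.15 = 4.0000.
Prior odds = 6.5188/4.0000 = 1.6297, so P(S) = 1.6297/(1+1.6297) ≈ 0.62.

P(S) = 0.62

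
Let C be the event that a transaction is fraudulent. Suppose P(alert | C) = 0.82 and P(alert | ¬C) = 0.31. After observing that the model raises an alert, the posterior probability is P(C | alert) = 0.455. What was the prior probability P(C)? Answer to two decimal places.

Bayes' rule in odds form gives O(C|E) = O(C)·[P(E|C)/P(E|¬C)], hence O(C) = O(C|E)/LR.
Posterior odds = 0.455/(1−0.455) = 0.8349. LR = 0.82/0.31 = 2.6452.
Prior odds = 0.8349/2.6452 = 0.3156, so P(C) = 0.3156/(1+0.3156) ≈ 0.24.

P(C) = 0.24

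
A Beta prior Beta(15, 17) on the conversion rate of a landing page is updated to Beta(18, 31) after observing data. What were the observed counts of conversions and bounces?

A Beta(α, β) prior with s successes and f failures in binomial data gives a Beta(α+s, β+f) posterior.
So s = 18 − 15 = 3 and f = 31 − 17 = 14.

3 conversions and 14 bounces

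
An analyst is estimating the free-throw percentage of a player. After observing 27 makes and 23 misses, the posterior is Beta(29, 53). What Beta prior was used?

Beta(2, 30)

Beta is conjugate to the binomial likelihood: posterior = Beta(a+s, b+f).
Subtract the data counts: 29−27=2, 53−23=30.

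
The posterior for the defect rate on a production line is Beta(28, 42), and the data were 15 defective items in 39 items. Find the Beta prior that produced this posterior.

Under Beta–binomial conjugacy the posterior parameters are (a+s, b+f).
So a = 28 − 15 = 13 and b = 42 − 24 = 18.

Beta(13, 18)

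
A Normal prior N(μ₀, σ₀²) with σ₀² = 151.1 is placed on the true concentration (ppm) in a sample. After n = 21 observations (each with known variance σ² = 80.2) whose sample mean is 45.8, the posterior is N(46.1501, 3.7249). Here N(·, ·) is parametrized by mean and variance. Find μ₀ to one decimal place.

μ₀ = 60.0

With known observation variance, the Normal–Normal posterior has precision τ_n = τ₀ + n/σ² and mean μ_n = (τ₀μ₀ + (n/σ²)x̄)/τ_n.
Here τ₀ = 1/151.1 = 0.006618 and τ_data = 21/80.2 = 0.261845, so τ_n = 0.268463.
Rearranging for μ₀: μ₀ = (μ_n·τ_n − τ_data·x̄)/τ₀ = (46.1501·0.268463 − 0.261845·45.8) / 0.006618 = 0.397093/0.006618 ≈ 60.0.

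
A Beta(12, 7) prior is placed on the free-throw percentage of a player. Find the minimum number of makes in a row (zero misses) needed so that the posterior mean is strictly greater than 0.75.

After k makes and 0 misses the posterior is Beta(12+k, 7), with mean (12+k)/(12+7+k).
Set (12+k)/(19+k) > 0.75 and solve: k > (0.75·19 − 12)/(1 − 0.75) = 9.000.
The smallest integer exceeding 9.000 is 10.

k = 10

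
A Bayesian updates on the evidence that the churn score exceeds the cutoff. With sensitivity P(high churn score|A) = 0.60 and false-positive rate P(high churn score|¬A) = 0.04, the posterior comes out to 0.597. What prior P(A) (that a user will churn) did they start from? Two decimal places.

P(A) = 0.09

Bayes' rule in odds form gives O(A|E) = O(A)·[P(E|A)/P(E|¬A)], hence O(A) = O(A|E)/LR.
Posterior odds = 0.597/(1−0.597) = 1.4814. LR = 0.60/0.04 = 15.0000.
Prior odds = 1.4814/15.0000 = 0.0988, so P(A) = 0.0988/(1+0.0988) ≈ 0.09.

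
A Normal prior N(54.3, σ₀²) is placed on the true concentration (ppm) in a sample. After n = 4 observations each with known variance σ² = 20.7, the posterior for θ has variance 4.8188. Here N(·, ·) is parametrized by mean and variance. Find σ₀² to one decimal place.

σ₀² = 70.0

Posterior precision equals prior precision plus data precision: 1/σ_n² = 1/σ₀² + n/σ².
So 1/σ₀² = 1/4.8188 − 4/20.7 = 0.207521 − 0.193237 = 0.014284.
Hence σ₀² = 1/0.014284 ≈ 70.0.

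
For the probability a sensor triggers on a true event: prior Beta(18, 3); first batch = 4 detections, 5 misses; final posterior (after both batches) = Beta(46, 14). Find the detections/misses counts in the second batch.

Because Beta–binomial updating is additive in the counts, the combined data contributed (α_post−α_prior, β_post−β_prior) successes and failures.
Total across both batches: 46−18=28 detections, 14−3=11 misses.
Subtract the first batch: 28−4=24 detections and 11−5=6 misses.

24 detections and 6 misses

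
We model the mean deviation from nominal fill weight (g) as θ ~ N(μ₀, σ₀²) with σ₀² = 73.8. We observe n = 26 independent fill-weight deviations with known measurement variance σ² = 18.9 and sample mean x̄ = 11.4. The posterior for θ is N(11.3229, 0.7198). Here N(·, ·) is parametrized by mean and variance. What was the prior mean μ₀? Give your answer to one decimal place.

With known observation variance, the Normal–Normal posterior has precision τ_n = τ₀ + n/σ² and mean μ_n = (τ₀μ₀ + (n/σ²)x̄)/τ_n.
Here τ₀ = 1/73.8 = 0.013550 and τ_data = 26/18.9 = 1.375661, so τ_n = 1.389211.
Rearranging for μ₀: μ₀ = (μ_n·τ_n − τ_data·x̄)/τ₀ = (11.3229·1.389211 − 1.375661·11.4) / 0.013550 = 0.047362/0.013550 ≈ 3.5.

μ₀ = 3.5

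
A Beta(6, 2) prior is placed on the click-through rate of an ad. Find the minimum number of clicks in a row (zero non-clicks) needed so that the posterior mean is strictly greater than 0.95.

k = 33

After k clicks and 0 non-clicks the posterior is Beta(6+k, 2), with mean (6+k)/(6+2+k).
Set (6+k)/(8+k) > 0.95 and solve: k > (0.95·8 − 6)/(1 − 0.95) = 32.000.
The smallest integer exceeding 32.000 is 33, and checking k=33: (39)/(41) = 0.9512 > 0.95.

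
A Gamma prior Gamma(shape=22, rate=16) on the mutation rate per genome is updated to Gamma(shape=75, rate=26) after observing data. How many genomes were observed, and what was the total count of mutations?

n = 10 genomes with total 53 mutations

Gamma–Poisson conjugacy: posterior shape = α + Σxᵢ, posterior rate = β + n.
Matching: Σxᵢ = 75 − 22 = 53 and n = 26 − 16 = 10.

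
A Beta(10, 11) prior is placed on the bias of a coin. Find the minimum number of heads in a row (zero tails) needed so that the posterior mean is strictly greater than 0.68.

k = 14

After k heads and 0 tails the posterior is Beta(10+k, 11), with mean (10+k)/(10+11+k).
Set (10+k)/(21+k) > 0.68 and solve: k > (0.68·21 − 10)/(1 − 0.68) = 13.375.
The smallest integer exceeding 13.375 is 14, and checking k=14: (24)/(35) = 0.6857 > 0.68.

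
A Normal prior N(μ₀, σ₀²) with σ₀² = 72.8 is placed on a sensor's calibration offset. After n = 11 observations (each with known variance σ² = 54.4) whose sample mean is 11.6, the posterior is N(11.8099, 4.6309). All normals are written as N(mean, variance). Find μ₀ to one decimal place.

With known observation variance, the Normal–Normal posterior has precision τ_n = τ₀ + n/σ² and mean μ_n = (τ₀μ₀ + (n/σ²)x̄)/τ_n.
Here τ₀ = 1/72.8 = 0.013736 and τ_data = 11/54.4 = 0.202206, so τ_n = 0.215942.
Rearranging for μ₀: μ₀ = (μ_n·τ_n − τ_data·x̄)/τ₀ = (11.8099·0.215942 − 0.202206·11.6) / 0.013736 = 0.204664/0.013736 ≈ 14.9.

μ₀ = 14.9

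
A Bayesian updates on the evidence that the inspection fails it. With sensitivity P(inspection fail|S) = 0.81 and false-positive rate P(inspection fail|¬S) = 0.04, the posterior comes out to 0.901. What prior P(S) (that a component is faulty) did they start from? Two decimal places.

P(S) = 0.31

Bayes' rule in odds form gives O(S|E) = O(S)·[P(E|S)/P(E|¬S)], hence O(S) = O(S|E)/LR.
Posterior odds = 0.901/(1−0.901) = 9.1010. LR = 0.81/0.04 = 20.2500.
Prior odds = 9.1010/20.2500 = 0.4494, so P(S) = 0.4494/(1+0.4494) ≈ 0.31.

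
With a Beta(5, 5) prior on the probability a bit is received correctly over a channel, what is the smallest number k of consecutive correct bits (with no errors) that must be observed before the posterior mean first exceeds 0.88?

After k correct bits and 0 errors the posterior is Beta(5+k, 5), with mean (5+k)/(5+5+k).
Set (5+k)/(10+k) > 0.88 and solve: k > (0.88·10 − 5)/(1 − 0.88) = 31.667.
The smallest integer exceeding 31.667 is 32, and checking k=32: (37)/(42) = 0.8810 > 0.88.

k = 32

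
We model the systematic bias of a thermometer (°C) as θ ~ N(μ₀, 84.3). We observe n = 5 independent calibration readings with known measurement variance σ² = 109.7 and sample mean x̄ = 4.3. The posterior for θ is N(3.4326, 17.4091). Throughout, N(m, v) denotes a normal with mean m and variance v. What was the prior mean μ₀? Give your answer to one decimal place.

The posterior mean is a precision-weighted average: μ_n = (τ₀μ₀ + τ_data·x̄)/(τ₀+τ_data), with τ₀=1/σ₀² and τ_data=n/σ².
Here τ₀ = 1/84.3 = 0.011862 and τ_data = 5/109.7 = 0.045579, so τ_n = 0.057441.
Rearranging for μ₀: μ₀ = (μ_n·τ_n − τ_data·x̄)/τ₀ = (3.4326·0.057441 − 0.045579·4.3) / 0.011862 = 0.001182/0.011862 ≈ 0.1.

μ₀ = 0.1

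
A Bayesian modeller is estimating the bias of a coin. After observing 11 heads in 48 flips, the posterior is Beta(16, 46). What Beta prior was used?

Beta(5, 9)

Under Beta–binomial conjugacy the posterior parameters are (α+s, β+f).
Subtract the data counts: 16−11=5, 46−37=9.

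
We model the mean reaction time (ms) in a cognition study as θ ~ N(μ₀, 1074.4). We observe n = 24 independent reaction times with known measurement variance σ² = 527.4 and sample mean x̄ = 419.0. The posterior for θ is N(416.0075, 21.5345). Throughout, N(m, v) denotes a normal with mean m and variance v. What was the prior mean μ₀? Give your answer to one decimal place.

The posterior mean is a precision-weighted average: μ_n = (τ₀μ₀ + τ_data·x̄)/(τ₀+τ_data), with τ₀=1/σ₀² and τ_data=n/σ².
Here τ₀ = 1/1074.4 = 0.000931 and τ_data = 24/527.4 = 0.045506, so τ_n = 0.046437.
Rearranging for μ₀: μ₀ = (μ_n·τ_n − τ_data·x̄)/τ₀ = (416.0075·0.046437 − 0.045506·419.0) / 0.000931 = 0.251126/0.000931 ≈ 269.7.

μ₀ = 269.7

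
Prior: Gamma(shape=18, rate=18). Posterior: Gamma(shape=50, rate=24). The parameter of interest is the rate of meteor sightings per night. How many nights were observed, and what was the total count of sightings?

n = 6 nights with total 32 sightings

Gamma–Poisson conjugacy: posterior shape = α + Σxᵢ, posterior rate = β + n.
Matching: Σxᵢ = 50 − 18 = 32 and n = 24 − 18 = 6.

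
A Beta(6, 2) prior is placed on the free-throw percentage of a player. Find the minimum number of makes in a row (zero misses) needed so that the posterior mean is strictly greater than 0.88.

k = 9

After k makes and 0 misses the posterior is Beta(6+k, 2), with mean (6+k)/(6+2+k).
Set (6+k)/(8+k) > 0.88 and solve: k > (0.88·8 − 6)/(1 − 0.88) = 8.667.
The smallest integer exceeding 8.667 is 9, and checking k=9: (15)/(17) = 0.8824 > 0.88.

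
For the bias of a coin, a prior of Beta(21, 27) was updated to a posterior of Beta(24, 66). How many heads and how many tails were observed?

3 heads and 39 tails

A Beta(a, b) prior with s successes and f failures in binomial data gives a Beta(a+s, b+f) posterior.
So s = 24 − 21 = 3 and f = 66 − 27 = 39.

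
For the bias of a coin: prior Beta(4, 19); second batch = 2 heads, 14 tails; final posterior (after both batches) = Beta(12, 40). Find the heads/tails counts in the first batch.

Sequential conjugate updates are equivalent to a single update on the pooled data, so total successes = posterior α − prior α and total failures = posterior β − prior β.
Total across both batches: 12−4=8 heads, 40−19=21 tails.
Subtract the second batch: 8−2=6 heads and 21−14=7 tails.

6 heads and 7 tails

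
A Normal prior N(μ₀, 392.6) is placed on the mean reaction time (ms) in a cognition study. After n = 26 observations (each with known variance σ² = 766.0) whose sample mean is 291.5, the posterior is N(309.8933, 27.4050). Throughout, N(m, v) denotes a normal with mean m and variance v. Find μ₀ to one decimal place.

The posterior mean is a precision-weighted average: μ_n = (τ₀μ₀ + τ_data·x̄)/(τ₀+τ_data), with τ₀=1/σ₀² and τ_data=n/σ².
Here τ₀ = 1/392.6 = 0.002547 and τ_data = 26/766.0 = 0.033943, so τ_n = 0.036490.
Rearranging for μ₀: μ₀ = (μ_n·τ_n − τ_data·x̄)/τ₀ = (309.8933·0.036490 − 0.033943·291.5) / 0.002547 = 1.413622/0.002547 ≈ 555.0.

μ₀ = 555.0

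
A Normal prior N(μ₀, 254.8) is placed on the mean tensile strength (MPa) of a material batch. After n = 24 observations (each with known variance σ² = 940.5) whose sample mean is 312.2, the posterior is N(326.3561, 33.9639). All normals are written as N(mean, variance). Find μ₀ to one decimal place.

μ₀ = 418.4

With known observation variance, the Normal–Normal posterior has precision τ_n = τ₀ + n/σ² and mean μ_n = (τ₀μ₀ + (n/σ²)x̄)/τ_n.
Here τ₀ = 1/254.8 = 0.003925 and τ_data = 24/940.5 = 0.025518, so τ_n = 0.029443.
Rearranging for μ₀: μ₀ = (μ_n·τ_n − τ_data·x̄)/τ₀ = (326.3561·0.029443 − 0.025518·312.2) / 0.003925 = 1.642183/0.003925 ≈ 418.4.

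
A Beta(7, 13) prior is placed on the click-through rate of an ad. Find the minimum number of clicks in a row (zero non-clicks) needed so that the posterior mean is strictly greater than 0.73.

k = 29

After k clicks and 0 non-clicks the posterior is Beta(7+k, 13), with mean (7+k)/(7+13+k).
Set (7+k)/(20+k) > 0.73 and solve: k > (0.73·20 − 7)/(1 − 0.73) = 28.148.
The smallest integer exceeding 28.148 is 29, and checking k=29: (36)/(49) = 0.7347 > 0.73.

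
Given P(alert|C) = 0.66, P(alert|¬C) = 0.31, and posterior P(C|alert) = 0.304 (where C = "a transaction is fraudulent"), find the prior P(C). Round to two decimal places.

P(C) = 0.17

In odds form, posterior odds = prior odds × likelihood ratio, so prior odds = posterior odds ÷ LR.
Posterior odds = 0.304/(1−0.304) = 0.4368. LR = 0.66/0.31 = 2.1290.
Prior odds = 0.4368/2.1290 = 0.2052, so P(C) = 0.2052/(1+0.2052) ≈ 0.17.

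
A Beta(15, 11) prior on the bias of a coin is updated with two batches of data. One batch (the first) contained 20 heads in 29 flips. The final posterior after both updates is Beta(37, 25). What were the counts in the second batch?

2 heads and 5 tails

Sequential conjugate updates are equivalent to a single update on the pooled data, so total successes = posterior α − prior α and total failures = posterior β − prior β.
Total across both batches: 37−15=22 heads, 25−11=14 tails.
Subtract the first batch: 22−20=2 heads and 14−9=5 tails.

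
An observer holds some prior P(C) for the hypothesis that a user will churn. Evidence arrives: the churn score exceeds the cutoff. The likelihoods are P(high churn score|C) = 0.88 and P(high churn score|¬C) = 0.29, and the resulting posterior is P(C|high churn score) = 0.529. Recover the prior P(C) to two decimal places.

P(C) = 0.27

In odds form, posterior odds = prior odds × likelihood ratio, so prior odds = posterior odds ÷ LR.
Posterior odds = 0.529/(1−0.529) = 1.1231. LR = 0.88/0.29 = 3.0345.
Prior odds = 1.1231/3.0345 = 0.3701, so P(C) = 0.3701/(1+0.3701) ≈ 0.27.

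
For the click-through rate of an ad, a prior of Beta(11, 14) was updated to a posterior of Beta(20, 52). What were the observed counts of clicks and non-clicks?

9 clicks and 38 non-clicks

Beta is conjugate to the binomial likelihood: posterior = Beta(a+s, b+f).
So s = 20 − 11 = 9 and f = 52 − 14 = 38.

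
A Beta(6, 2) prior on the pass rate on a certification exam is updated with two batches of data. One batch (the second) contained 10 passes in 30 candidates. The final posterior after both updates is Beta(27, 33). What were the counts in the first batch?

Sequential conjugate updates are equivalent to a single update on the pooled data, so total successes = posterior α − prior α and total failures = posterior β − prior β.
Total across both batches: 27−6=21 passes, 33−2=31 failures.
Subtract the second batch: 21−10=11 passes and 31−20=11 failures.

11 passes and 11 failures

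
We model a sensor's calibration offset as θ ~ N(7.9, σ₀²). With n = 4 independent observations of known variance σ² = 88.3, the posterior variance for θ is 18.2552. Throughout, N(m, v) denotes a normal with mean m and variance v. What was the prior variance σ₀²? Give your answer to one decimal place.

σ₀² = 105.5

For the Normal–Normal model with known σ², precisions add: τ_n = τ₀ + n/σ².
So 1/σ₀² = 1/18.2552 − 4/88.3 = 0.054779 − 0.045300 = 0.009479.
Hence σ₀² = 1/0.009479 ≈ 105.5.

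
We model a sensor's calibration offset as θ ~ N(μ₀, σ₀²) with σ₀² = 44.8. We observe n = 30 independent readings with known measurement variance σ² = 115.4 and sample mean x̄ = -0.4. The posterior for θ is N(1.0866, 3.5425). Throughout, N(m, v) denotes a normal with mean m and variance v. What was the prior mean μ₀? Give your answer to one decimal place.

μ₀ = 18.4

The posterior mean is a precision-weighted average: μ_n = (τ₀μ₀ + τ_data·x̄)/(τ₀+τ_data), with τ₀=1/σ₀² and τ_data=n/σ².
Here τ₀ = 1/44.8 = 0.022321 and τ_data = 30/115.4 = 0.259965, so τ_n = 0.282286.
Rearranging for μ₀: μ₀ = (μ_n·τ_n − τ_data·x̄)/τ₀ = (1.0866·0.282286 − 0.259965·-0.4) / 0.022321 = 0.410718/0.022321 ≈ 18.4.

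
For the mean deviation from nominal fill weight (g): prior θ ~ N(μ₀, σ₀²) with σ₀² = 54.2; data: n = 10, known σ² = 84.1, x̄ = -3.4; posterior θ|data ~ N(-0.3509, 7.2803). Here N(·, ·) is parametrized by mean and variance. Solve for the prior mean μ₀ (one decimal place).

μ₀ = 19.3

The posterior mean is a precision-weighted average: μ_n = (τ₀μ₀ + τ_data·x̄)/(τ₀+τ_data), with τ₀=1/σ₀² and τ_data=n/σ².
Here τ₀ = 1/54.2 = 0.018450 and τ_data = 10/84.1 = 0.118906, so τ_n = 0.137356.
Rearranging for μ₀: μ₀ = (μ_n·τ_n − τ_data·x̄)/τ₀ = (-0.3509·0.137356 − 0.118906·-3.4) / 0.018450 = 0.356082/0.018450 ≈ 19.3.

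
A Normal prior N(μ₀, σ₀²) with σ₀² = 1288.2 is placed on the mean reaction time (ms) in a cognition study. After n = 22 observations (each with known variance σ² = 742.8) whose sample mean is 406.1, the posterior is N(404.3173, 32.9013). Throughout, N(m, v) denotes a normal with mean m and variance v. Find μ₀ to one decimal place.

With known observation variance, the Normal–Normal posterior has precision τ_n = τ₀ + n/σ² and mean μ_n = (τ₀μ₀ + (n/σ²)x̄)/τ_n.
Here τ₀ = 1/1288.2 = 0.000776 and τ_data = 22/742.8 = 0.029618, so τ_n = 0.030394.
Rearranging for μ₀: μ₀ = (μ_n·τ_n − τ_data·x̄)/τ₀ = (404.3173·0.030394 − 0.029618·406.1) / 0.000776 = 0.260950/0.000776 ≈ 336.3.

μ₀ = 336.3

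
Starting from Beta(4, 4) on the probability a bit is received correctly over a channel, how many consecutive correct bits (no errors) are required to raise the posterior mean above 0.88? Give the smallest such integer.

k = 26

After k correct bits and 0 errors the posterior is Beta(4+k, 4), with mean (4+k)/(4+4+k).
Set (4+k)/(8+k) > 0.88 and solve: k > (0.88·8 − 4)/(1 − 0.88) = 25.333.
The smallest integer exceeding 25.333 is 26, and checking k=26: (30)/(34) = 0.8824 > 0.88.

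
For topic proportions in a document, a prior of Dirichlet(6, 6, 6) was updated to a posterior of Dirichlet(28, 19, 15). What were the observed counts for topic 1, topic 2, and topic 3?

counts (22, 13, 9)

For a Dirichlet(α) prior with multinomial counts c, the posterior is Dirichlet(α + c) componentwise.
Counts are posterior − prior componentwise: 28−6=22, 19−6=13, 15−6=9.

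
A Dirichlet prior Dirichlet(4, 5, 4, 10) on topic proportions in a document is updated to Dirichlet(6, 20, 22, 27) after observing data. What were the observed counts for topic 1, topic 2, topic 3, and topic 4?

counts (2, 15, 18, 17)

For a Dirichlet(α) prior with multinomial counts c, the posterior is Dirichlet(α + c) componentwise.
Counts are posterior − prior componentwise: 6−4=2, 20−5=15, 22−4=18, 27−10=17.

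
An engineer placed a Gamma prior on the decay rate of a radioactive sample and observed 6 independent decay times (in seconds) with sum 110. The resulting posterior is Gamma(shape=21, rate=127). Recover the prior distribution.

For an exponential likelihood with a Gamma(α, β) prior on the rate, n observations with total T give posterior Gamma(α+n, β+T).
So α = 21 − 6 = 15 and β = 127 − 110 = 17.

Gamma(shape=15, rate=17)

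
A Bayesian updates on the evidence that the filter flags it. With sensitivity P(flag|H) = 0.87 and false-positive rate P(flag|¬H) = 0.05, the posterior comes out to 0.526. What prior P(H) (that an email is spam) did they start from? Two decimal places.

In odds form, posterior odds = prior odds × likelihood ratio, so prior odds = posterior odds ÷ LR.
Posterior odds = 0.526/(1−0.526) = 1.1097. LR = 0.87/0.05 = 17.4000.
Prior odds = 1.1097/17.4000 = 0.0638, so P(H) = 0.0638/(1+0.0638) ≈ 0.06.

P(H) = 0.06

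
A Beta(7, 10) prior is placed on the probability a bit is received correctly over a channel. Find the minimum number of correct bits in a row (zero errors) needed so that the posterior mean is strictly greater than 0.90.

After k correct bits and 0 errors the posterior is Beta(7+k, 10), with mean (7+k)/(7+10+k).
Set (7+k)/(17+k) > 0.90 and solve: k > (0.90·17 − 7)/(1 − 0.90) = 83.000.
The smallest integer exceeding 83.000 is 84, and checking k=84: (91)/(101) = 0.9010 > 0.90.

k = 84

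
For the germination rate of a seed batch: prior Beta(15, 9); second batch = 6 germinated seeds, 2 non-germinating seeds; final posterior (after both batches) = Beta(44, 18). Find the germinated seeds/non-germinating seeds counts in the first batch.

Sequential conjugate updates are equivalent to a single update on the pooled data, so total successes = posterior α − prior α and total failures = posterior β − prior β.
Total across both batches: 44−15=29 germinated seeds, 18−9=9 non-germinating seeds.
Subtract the second batch: 29−6=23 germinated seeds and 9−2=7 non-germinating seeds.

23 germinated seeds and 7 non-germinating seeds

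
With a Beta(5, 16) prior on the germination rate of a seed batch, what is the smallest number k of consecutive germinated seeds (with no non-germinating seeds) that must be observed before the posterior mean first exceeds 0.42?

k = 7

After k germinated seeds and 0 non-germinating seeds the posterior is Beta(5+k, 16), with mean (5+k)/(5+16+k).
Set (5+k)/(21+k) > 0.42 and solve: k > (0.42·21 − 5)/(1 − 0.42) = 6.586.
The smallest integer exceeding 6.586 is 7.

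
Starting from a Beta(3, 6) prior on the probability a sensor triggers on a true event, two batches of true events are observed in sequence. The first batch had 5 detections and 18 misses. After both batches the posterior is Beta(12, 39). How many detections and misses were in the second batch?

Sequential conjugate updates are equivalent to a single update on the pooled data, so total successes = posterior α − prior α and total failures = posterior β − prior β.
Total across both batches: 12−3=9 detections, 39−6=33 misses.
Subtract the first batch: 9−5=4 detections and 33−18=15 misses.

4 detections and 15 misses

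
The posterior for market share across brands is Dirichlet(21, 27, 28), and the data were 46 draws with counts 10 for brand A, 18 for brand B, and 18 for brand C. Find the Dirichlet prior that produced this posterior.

Dirichlet(11, 9, 10)

For a Dirichlet(α) prior with multinomial counts c, the posterior is Dirichlet(α + c) componentwise.
Subtract each count from the matching posterior parameter: 21−10=11, 27−18=9, 28−18=10.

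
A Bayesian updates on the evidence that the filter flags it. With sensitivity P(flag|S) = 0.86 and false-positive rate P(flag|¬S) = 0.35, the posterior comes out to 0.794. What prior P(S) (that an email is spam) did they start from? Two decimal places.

Bayes' rule in odds form gives O(S|E) = O(S)·[P(E|S)/P(E|¬S)], hence O(S) = O(S|E)/LR.
Posterior odds = 0.794/(1−0.794) = 3.8544. LR = 0.86/0.35 = 2.4571.
Prior odds = 3.8544/2.4571 = 1.5687, so P(S) = 1.5687/(1+1.5687) ≈ 0.61.

P(S) = 0.61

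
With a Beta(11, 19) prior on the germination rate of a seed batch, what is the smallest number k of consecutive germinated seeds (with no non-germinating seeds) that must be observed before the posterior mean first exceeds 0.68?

After k germinated seeds and 0 non-germinating seeds the posterior is Beta(11+k, 19), with mean (11+k)/(11+19+k).
Set (11+k)/(30+k) > 0.68 and solve: k > (0.68·30 − 11)/(1 − 0.68) = 29.375.
The smallest integer exceeding 29.375 is 30, and checking k=30: (41)/(60) = 0.6833 > 0.68.

k = 30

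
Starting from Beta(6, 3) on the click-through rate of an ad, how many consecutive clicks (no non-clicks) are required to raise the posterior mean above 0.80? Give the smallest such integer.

After k clicks and 0 non-clicks the posterior is Beta(6+k, 3), with mean (6+k)/(6+3+k).
Set (6+k)/(9+k) > 0.80 and solve: k > (0.80·9 − 6)/(1 − 0.80) = 6.000.
The smallest integer exceeding 6.000 is 7.

k = 7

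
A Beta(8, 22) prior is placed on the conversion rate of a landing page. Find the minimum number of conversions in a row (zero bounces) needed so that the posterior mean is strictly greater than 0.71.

After k conversions and 0 bounces the posterior is Beta(8+k, 22), with mean (8+k)/(8+22+k).
Set (8+k)/(30+k) > 0.71 and solve: k > (0.71·30 − 8)/(1 − 0.71) = 45.862.
The smallest integer exceeding 45.862 is 46.

k = 46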